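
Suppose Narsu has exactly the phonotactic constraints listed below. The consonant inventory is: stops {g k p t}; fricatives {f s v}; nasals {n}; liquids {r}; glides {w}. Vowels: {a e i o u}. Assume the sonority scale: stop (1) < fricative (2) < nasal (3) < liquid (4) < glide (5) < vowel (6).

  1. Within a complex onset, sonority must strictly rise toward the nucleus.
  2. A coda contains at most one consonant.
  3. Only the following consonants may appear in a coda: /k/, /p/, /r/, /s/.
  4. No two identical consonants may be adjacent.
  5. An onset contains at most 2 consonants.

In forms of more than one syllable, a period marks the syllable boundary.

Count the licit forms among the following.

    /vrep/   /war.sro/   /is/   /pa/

4

/vrep/ — σ1 onset /vr/ (2→4 rises), coda /p/ ok → licit
/war.sro/ — σ1 onset /w/, coda /r/ ok; σ2 onset /sr/ (2→4 rises), coda /∅/ ok → licit
/is/ — σ1 onset /∅/, coda /s/ ok → licit
/pa/ — σ1 onset /p/, coda /∅/ ok → licit
Licit: /vrep/, /war.sro/, /is/, /pa/ → 4.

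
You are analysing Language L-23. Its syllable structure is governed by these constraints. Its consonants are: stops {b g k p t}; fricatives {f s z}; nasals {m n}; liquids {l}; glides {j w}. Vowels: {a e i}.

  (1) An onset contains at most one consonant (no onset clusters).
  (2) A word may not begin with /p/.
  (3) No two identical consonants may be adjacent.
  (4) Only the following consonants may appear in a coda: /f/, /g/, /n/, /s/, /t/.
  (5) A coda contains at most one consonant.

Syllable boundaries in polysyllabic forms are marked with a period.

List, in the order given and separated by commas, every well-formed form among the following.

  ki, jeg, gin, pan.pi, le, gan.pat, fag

ki, jeg, gin, le, gan.pat, fag

ki — σ1 onset /k/, coda /∅/ ok → well-formed
jeg — σ1 onset /j/, coda /g/ ok → well-formed
gin — σ1 onset /g/, coda /n/ ok → well-formed
pan.pi — violates constraint 2: word begins with /p/ → ill-formed
le — σ1 onset /l/, coda /∅/ ok → well-formed
gan.pat — σ1 onset /g/, coda /n/ ok; σ2 onset /p/, coda /t/ ok → well-formed
fag — σ1 onset /f/, coda /g/ ok → well-formed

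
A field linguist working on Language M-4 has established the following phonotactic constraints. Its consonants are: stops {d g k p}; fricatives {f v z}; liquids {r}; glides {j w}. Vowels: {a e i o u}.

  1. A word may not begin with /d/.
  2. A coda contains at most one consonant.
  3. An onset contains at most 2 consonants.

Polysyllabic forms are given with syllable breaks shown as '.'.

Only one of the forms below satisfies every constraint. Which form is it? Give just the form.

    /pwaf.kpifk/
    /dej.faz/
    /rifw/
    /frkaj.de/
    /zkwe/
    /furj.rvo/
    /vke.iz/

/vke.iz/

/pwaf.kpifk/ — violates constraint 2: syllable 2 coda /fk/ has 2 consonants (> 1) → illicit
/dej.faz/ — violates constraint 1: word begins with /d/ → illicit
/rifw/ — violates constraint 2: syllable 1 coda /fw/ has 2 consonants (> 1) → illicit
/frkaj.de/ — violates constraint 3: syllable 1 onset /frk/ has 3 consonants (> 2) → illicit
/zkwe/ — violates constraint 3: syllable 1 onset /zkw/ has 3 consonants (> 2) → illicit
/furj.rvo/ — violates constraint 2: syllable 1 coda /rj/ has 2 consonants (> 1) → illicit
/vke.iz/ — σ1 onset /vk/ (2C), coda /∅/ ok; σ2 onset /∅/, coda /z/ ok → licit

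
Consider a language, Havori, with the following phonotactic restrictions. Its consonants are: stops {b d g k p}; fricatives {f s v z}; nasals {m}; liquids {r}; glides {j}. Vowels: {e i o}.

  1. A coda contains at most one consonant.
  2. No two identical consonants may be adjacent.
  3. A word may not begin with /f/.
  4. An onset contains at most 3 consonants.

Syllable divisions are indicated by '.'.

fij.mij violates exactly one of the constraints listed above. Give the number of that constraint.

fij.mij: word begins with /f/.
This is a violation of constraint 3: "A word may not begin with /f/."
The remaining constraints (1, 2, 4) are satisfied.

3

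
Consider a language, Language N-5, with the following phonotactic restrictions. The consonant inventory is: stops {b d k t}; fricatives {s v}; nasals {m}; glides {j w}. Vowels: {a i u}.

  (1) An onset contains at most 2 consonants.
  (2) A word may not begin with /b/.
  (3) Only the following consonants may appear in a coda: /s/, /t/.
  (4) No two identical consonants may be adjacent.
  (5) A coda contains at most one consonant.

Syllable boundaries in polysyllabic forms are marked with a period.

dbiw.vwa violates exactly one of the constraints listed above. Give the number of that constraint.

dbiw.vwa: syllable 1 coda contains /w/, which is not a licensed coda consonant.
This is a violation of constraint 3: "Only the following consonants may appear in a coda: /s/, /t/."
The remaining constraints (1, 2, 4, 5) are satisfied.

3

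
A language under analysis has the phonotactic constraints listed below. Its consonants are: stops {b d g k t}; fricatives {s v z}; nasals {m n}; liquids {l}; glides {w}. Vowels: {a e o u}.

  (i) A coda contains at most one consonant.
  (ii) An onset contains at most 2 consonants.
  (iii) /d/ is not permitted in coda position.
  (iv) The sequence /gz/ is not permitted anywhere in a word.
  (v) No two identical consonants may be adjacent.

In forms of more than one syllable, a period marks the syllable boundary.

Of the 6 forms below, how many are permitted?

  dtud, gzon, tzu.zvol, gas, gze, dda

2

dtud — violates constraint (iii): syllable 1 coda contains /d/ → not permitted
gzon — violates constraint (iv): contains banned sequence /gz/ → not permitted
tzu.zvol — σ1 onset /tz/ (2C), coda /∅/ ok; σ2 onset /zv/ (2C), coda /l/ ok → permitted
gas — σ1 onset /g/, coda /s/ ok → permitted
gze — violates constraint (iv): contains banned sequence /gz/ → not permitted
dda — violates constraint (v): adjacent identical consonants /dd/ → not permitted
Permitted: tzu.zvol, gas → 2.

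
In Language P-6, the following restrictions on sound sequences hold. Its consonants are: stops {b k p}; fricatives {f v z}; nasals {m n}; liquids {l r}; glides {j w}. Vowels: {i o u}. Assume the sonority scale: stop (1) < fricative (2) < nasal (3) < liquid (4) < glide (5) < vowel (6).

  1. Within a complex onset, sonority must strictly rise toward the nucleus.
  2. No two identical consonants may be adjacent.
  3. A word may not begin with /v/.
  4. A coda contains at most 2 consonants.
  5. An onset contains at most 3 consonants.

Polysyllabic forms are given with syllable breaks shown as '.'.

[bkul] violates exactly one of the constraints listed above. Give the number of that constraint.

1

[bkul]: syllable 1 onset /bk/: /b/ (stop, 1) → /k/ (stop, 1) does not rise.
This is a violation of constraint 1: "Within a complex onset, sonority must strictly rise toward the nucleus."
The remaining constraints (2, 3, 4, 5) are satisfied.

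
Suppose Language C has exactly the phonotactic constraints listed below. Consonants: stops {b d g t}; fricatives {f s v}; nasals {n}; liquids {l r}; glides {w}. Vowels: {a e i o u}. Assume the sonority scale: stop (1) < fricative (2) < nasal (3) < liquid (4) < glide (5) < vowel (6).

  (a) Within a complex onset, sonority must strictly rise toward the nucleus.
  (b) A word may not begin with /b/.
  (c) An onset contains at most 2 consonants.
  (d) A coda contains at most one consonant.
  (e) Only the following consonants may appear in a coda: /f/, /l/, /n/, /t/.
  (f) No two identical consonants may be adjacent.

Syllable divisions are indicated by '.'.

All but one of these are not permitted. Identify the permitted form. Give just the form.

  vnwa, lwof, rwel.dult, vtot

vnwa — violates constraint (c): syllable 1 onset /vnw/ has 3 consonants (> 2) → not permitted
lwof — σ1 onset /lw/ (4→5 rises), coda /f/ ok → permitted
rwel.dult — violates constraint (d): syllable 2 coda /lt/ has 2 consonants (> 1) → not permitted
vtot — violates constraint (a): syllable 1 onset /vt/: /v/ (fricative, 2) → /t/ (stop, 1) does not rise → not permitted

lwof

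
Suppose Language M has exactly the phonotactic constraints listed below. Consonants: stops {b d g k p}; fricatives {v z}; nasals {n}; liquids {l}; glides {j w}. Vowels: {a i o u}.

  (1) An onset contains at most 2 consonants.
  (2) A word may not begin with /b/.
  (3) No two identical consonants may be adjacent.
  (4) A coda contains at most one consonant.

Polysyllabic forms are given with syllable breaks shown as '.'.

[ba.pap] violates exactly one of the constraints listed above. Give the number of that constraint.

[ba.pap]: word begins with /b/.
This is a violation of constraint 2: "A word may not begin with /b/."
The remaining constraints (1, 3, 4) are satisfied.

2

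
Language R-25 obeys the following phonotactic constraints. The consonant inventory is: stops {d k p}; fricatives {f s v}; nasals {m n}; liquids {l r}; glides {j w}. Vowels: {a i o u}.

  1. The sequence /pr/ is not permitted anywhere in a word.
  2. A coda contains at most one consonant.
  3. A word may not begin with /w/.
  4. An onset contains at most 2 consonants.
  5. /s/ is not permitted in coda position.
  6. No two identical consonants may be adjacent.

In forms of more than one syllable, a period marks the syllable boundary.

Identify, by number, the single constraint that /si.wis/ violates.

5

/si.wis/: syllable 2 coda contains /s/.
This is a violation of constraint 5: "/s/ is not permitted in coda position."
The remaining constraints (1, 2, 3, 4, 6) are satisfied.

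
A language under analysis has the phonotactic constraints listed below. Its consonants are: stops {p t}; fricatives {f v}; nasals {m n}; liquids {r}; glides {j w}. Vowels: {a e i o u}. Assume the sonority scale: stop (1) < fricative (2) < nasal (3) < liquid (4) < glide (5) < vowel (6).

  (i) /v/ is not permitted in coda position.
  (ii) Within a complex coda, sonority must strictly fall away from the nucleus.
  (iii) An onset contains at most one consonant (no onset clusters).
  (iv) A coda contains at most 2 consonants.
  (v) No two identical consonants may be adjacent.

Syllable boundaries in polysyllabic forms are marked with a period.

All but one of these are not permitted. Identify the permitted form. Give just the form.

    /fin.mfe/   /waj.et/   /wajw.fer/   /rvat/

/fin.mfe/ — violates constraint (iii): syllable 2 onset /mf/ has 2 consonants (> 1) → not permitted
/waj.et/ — σ1 onset /w/, coda /j/ ok; σ2 onset /∅/, coda /t/ ok → permitted
/wajw.fer/ — violates constraint (ii): syllable 1 coda /jw/: /j/ (glide, 5) → /w/ (glide, 5) does not fall → not permitted
/rvat/ — violates constraint (iii): syllable 1 onset /rv/ has 2 consonants (> 1) → not permitted

/waj.et/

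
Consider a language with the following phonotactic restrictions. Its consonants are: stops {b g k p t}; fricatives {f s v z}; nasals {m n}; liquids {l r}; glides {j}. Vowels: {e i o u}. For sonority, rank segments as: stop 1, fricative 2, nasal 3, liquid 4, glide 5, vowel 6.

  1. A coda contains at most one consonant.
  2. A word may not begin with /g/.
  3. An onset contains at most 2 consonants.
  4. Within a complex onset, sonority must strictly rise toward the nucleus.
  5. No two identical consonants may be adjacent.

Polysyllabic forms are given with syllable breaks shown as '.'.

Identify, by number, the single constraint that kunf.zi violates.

kunf.zi: syllable 1 coda /nf/ has 2 consonants (> 1).
This is a violation of constraint 1: "A coda contains at most one consonant."
The remaining constraints (2, 3, 4, 5) are satisfied.

1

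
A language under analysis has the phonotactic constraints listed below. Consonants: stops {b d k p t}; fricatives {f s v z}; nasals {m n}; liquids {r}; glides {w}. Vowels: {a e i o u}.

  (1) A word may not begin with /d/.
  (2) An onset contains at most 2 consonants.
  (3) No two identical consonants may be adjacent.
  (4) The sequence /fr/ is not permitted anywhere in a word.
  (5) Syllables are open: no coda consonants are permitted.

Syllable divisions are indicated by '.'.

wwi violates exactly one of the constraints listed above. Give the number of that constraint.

3

wwi: adjacent identical consonants /ww/.
This is a violation of constraint 3: "No two identical consonants may be adjacent."
The remaining constraints (1, 2, 4, 5) are satisfied.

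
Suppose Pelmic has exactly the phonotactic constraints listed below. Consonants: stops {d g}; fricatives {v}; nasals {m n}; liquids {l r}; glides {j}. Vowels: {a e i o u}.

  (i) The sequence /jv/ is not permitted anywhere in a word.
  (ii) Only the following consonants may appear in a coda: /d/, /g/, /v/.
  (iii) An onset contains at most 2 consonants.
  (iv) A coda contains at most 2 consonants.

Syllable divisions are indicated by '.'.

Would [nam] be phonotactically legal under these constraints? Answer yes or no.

[nam] — violates constraint (ii): syllable 1 coda contains /m/, which is not a licensed coda consonant → phonotactically illegal

no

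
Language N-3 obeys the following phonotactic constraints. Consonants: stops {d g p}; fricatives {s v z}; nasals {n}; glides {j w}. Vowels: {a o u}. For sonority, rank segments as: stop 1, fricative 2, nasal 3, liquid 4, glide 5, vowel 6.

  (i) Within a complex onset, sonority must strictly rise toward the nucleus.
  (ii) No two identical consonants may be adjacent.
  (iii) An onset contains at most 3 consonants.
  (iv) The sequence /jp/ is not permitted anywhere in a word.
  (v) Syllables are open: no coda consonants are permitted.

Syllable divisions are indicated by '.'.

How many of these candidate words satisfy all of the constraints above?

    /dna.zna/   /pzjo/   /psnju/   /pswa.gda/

/dna.zna/ — σ1 onset /dn/ (1→3 rises), coda /∅/ ok; σ2 onset /zn/ (2→3 rises), coda /∅/ ok → permitted
/pzjo/ — σ1 onset /pzj/ (1→2→5 rises), coda /∅/ ok → permitted
/psnju/ — violates constraint (iii): syllable 1 onset /psnj/ has 4 consonants (> 3) → not permitted
/pswa.gda/ — violates constraint (i): syllable 2 onset /gd/: /g/ (stop, 1) → /d/ (stop, 1) does not rise → not permitted
Permitted: /dna.zna/, /pzjo/ → 2.

2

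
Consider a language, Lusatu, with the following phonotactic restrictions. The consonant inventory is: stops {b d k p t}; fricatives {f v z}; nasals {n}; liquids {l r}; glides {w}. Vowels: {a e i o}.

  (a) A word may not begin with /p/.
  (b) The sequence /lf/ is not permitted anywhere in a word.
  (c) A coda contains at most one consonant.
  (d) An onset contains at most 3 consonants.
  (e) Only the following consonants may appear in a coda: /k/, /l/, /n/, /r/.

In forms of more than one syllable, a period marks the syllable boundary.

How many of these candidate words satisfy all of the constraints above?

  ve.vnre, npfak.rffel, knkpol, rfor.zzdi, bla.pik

ve.vnre — σ1 onset /v/, coda /∅/ ok; σ2 onset /vnr/ (3C), coda /∅/ ok → phonotactically legal
npfak.rffel — σ1 onset /npf/ (3C), coda /k/ ok; σ2 onset /rff/ (3C), coda /l/ ok → phonotactically legal
knkpol — violates constraint (d): syllable 1 onset /knkp/ has 4 consonants (> 3) → phonotactically illegal
rfor.zzdi — σ1 onset /rf/ (2C), coda /r/ ok; σ2 onset /zzd/ (3C), coda /∅/ ok → phonotactically legal
bla.pik — σ1 onset /bl/ (2C), coda /∅/ ok; σ2 onset /p/, coda /k/ ok → phonotactically legal
Phonotactically legal: ve.vnre, npfak.rffel, rfor.zzdi, bla.pik → 4.

4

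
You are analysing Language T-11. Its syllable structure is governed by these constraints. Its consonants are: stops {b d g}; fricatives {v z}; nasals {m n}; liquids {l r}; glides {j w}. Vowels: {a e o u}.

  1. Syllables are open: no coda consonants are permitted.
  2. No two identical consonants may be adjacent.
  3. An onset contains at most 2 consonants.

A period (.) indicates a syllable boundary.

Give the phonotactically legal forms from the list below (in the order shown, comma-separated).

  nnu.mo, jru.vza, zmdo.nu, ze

jru.vza, ze

nnu.mo — violates constraint 2: adjacent identical consonants /nn/ → phonotactically illegal
jru.vza — σ1 onset /jr/ (2C), coda /∅/ ok; σ2 onset /vz/ (2C), coda /∅/ ok → phonotactically legal
zmdo.nu — violates constraint 3: syllable 1 onset /zmd/ has 3 consonants (> 2) → phonotactically illegal
ze — σ1 onset /z/, coda /∅/ ok → phonotactically legal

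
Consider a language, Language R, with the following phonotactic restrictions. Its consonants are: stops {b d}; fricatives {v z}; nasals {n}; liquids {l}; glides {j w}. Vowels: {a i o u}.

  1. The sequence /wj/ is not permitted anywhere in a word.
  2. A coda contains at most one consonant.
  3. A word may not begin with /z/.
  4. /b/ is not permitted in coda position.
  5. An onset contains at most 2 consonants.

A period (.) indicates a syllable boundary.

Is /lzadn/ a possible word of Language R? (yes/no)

/lzadn/ — violates constraint 2: syllable 1 coda /dn/ has 2 consonants (> 1) → not permitted

no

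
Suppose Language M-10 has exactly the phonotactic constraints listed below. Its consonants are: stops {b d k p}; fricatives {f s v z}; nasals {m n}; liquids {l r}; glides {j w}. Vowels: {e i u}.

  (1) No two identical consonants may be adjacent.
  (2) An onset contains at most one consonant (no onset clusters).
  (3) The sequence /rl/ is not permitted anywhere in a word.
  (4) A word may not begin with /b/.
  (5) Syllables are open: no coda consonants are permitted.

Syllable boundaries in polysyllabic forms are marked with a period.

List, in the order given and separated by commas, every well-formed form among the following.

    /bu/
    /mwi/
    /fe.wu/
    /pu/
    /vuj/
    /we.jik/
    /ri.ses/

/fe.wu/, /pu/

/bu/ — violates constraint 4: word begins with /b/ → ill-formed
/mwi/ — violates constraint 2: syllable 1 onset /mw/ has 2 consonants (> 1) → ill-formed
/fe.wu/ — σ1 onset /f/, coda /∅/ ok; σ2 onset /w/, coda /∅/ ok → well-formed
/pu/ — σ1 onset /p/, coda /∅/ ok → well-formed
/vuj/ — violates constraint 5: syllable 1 coda /j/ has 1 consonant (> 0) → ill-formed
/we.jik/ — violates constraint 5: syllable 2 coda /k/ has 1 consonant (> 0) → ill-formed
/ri.ses/ — violates constraint 5: syllable 2 coda /s/ has 1 consonant (> 0) → ill-formed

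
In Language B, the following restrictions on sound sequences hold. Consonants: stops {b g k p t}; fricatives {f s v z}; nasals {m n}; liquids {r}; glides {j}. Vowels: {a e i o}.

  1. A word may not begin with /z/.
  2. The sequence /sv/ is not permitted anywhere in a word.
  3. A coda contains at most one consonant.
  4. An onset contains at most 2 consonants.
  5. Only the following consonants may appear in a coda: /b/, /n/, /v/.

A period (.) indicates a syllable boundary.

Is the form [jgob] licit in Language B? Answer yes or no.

yes

[jgob] — σ1 onset /jg/ (2C), coda /b/ ok → licit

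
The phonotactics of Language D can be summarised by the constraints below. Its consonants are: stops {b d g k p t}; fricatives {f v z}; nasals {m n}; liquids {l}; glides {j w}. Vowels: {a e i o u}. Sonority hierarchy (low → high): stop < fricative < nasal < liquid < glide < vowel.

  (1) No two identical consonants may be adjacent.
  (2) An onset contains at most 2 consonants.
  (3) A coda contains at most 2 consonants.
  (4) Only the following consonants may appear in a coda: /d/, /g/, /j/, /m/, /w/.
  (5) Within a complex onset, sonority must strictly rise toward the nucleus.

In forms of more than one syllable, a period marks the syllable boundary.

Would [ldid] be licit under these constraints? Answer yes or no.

no

[ldid] — violates constraint 5: syllable 1 onset /ld/: /l/ (liquid, 4) → /d/ (stop, 1) does not rise → illicit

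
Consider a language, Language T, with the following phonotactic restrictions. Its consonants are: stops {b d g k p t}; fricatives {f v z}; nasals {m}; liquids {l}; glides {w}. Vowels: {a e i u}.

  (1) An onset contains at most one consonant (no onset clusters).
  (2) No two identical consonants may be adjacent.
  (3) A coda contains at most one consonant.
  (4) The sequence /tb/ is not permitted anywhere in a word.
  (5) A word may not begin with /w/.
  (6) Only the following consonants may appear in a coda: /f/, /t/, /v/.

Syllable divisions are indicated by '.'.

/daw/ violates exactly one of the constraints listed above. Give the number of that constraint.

/daw/: syllable 1 coda contains /w/, which is not a licensed coda consonant.
This is a violation of constraint 6: "Only the following consonants may appear in a coda: /f/, /t/, /v/."
The remaining constraints (1, 2, 3, 4, 5) are satisfied.

6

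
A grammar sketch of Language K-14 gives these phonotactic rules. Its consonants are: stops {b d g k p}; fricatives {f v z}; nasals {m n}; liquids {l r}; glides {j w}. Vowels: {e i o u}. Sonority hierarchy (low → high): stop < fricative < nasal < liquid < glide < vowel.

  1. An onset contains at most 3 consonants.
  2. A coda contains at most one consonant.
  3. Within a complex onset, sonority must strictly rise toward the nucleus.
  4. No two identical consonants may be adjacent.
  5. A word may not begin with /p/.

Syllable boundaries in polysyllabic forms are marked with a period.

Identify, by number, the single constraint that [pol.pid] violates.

[pol.pid]: word begins with /p/.
This is a violation of constraint 5: "A word may not begin with /p/."
The remaining constraints (1, 2, 3, 4) are satisfied.

5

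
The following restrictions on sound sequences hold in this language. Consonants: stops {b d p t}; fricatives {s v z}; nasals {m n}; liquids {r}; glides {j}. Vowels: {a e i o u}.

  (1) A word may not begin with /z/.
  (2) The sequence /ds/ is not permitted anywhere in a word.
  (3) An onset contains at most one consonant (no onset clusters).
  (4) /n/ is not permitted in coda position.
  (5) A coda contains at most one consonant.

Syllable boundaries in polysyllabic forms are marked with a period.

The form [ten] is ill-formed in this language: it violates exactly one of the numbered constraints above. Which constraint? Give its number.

[ten]: syllable 1 coda contains /n/.
This is a violation of constraint 4: "/n/ is not permitted in coda position."
The remaining constraints (1, 2, 3, 5) are satisfied.

4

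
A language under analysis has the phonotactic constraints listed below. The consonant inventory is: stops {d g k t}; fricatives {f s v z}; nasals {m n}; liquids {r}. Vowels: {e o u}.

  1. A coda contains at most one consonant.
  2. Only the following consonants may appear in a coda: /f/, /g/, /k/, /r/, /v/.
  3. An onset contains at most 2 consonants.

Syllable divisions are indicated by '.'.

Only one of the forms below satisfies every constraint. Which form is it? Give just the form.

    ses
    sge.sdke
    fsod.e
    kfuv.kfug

ses — violates constraint 2: syllable 1 coda contains /s/, which is not a licensed coda consonant → ill-formed
sge.sdke — violates constraint 3: syllable 2 onset /sdk/ has 3 consonants (> 2) → ill-formed
fsod.e — violates constraint 2: syllable 1 coda contains /d/, which is not a licensed coda consonant → ill-formed
kfuv.kfug — σ1 onset /kf/ (2C), coda /v/ ok; σ2 onset /kf/ (2C), coda /g/ ok → well-formed

kfuv.kfug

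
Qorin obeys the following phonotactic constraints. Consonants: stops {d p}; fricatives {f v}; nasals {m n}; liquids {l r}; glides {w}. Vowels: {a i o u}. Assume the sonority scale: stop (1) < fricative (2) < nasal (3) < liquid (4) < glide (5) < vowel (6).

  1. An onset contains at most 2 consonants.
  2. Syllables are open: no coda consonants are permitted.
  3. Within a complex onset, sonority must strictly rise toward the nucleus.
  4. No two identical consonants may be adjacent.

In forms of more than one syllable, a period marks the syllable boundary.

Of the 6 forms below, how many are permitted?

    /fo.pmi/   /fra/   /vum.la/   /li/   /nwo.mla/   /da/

/fo.pmi/ — σ1 onset /f/, coda /∅/ ok; σ2 onset /pm/ (1→3 rises), coda /∅/ ok → permitted
/fra/ — σ1 onset /fr/ (2→4 rises), coda /∅/ ok → permitted
/vum.la/ — violates constraint 2: syllable 1 coda /m/ has 1 consonant (> 0) → not permitted
/li/ — σ1 onset /l/, coda /∅/ ok → permitted
/nwo.mla/ — σ1 onset /nw/ (3→5 rises), coda /∅/ ok; σ2 onset /ml/ (3→4 rises), coda /∅/ ok → permitted
/da/ — σ1 onset /d/, coda /∅/ ok → permitted
Permitted: /fo.pmi/, /fra/, /li/, /nwo.mla/, /da/ → 5.

5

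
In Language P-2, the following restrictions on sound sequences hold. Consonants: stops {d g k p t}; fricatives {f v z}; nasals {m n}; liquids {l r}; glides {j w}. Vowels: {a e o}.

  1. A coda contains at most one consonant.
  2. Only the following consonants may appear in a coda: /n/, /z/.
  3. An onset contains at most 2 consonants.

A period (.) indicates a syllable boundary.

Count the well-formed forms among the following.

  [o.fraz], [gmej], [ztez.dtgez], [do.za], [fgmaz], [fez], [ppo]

[o.fraz] — σ1 onset /∅/, coda /∅/ ok; σ2 onset /fr/ (2C), coda /z/ ok → well-formed
[gmej] — violates constraint 2: syllable 1 coda contains /j/, which is not a licensed coda consonant → ill-formed
[ztez.dtgez] — violates constraint 3: syllable 2 onset /dtg/ has 3 consonants (> 2) → ill-formed
[do.za] — σ1 onset /d/, coda /∅/ ok; σ2 onset /z/, coda /∅/ ok → well-formed
[fgmaz] — violates constraint 3: syllable 1 onset /fgm/ has 3 consonants (> 2) → ill-formed
[fez] — σ1 onset /f/, coda /z/ ok → well-formed
[ppo] — σ1 onset /pp/ (2C), coda /∅/ ok → well-formed
Well-formed: [o.fraz], [do.za], [fez], [ppo] → 4.

4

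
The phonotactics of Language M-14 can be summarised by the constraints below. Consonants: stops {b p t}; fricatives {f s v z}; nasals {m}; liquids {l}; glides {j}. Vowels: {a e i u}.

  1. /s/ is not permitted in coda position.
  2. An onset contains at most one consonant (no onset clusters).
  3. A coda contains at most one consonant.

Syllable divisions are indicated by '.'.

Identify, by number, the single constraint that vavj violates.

3

vavj: syllable 1 coda /vj/ has 2 consonants (> 1).
This is a violation of constraint 3: "A coda contains at most one consonant."
The remaining constraints (1, 2) are satisfied.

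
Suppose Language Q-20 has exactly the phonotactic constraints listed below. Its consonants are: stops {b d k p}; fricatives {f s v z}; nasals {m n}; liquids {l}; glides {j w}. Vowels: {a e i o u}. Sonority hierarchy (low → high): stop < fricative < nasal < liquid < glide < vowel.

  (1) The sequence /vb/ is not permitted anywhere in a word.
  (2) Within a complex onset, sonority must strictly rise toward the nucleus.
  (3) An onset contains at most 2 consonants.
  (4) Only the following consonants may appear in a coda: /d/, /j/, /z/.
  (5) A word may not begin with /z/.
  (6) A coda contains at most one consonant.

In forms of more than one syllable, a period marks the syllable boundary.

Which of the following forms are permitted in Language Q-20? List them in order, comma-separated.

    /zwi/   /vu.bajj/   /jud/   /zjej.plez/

/zwi/ — violates constraint 5: word begins with /z/ → not permitted
/vu.bajj/ — violates constraint 6: syllable 2 coda /jj/ has 2 consonants (> 1) → not permitted
/jud/ — σ1 onset /j/, coda /d/ ok → permitted
/zjej.plez/ — violates constraint 5: word begins with /z/ → not permitted

/jud/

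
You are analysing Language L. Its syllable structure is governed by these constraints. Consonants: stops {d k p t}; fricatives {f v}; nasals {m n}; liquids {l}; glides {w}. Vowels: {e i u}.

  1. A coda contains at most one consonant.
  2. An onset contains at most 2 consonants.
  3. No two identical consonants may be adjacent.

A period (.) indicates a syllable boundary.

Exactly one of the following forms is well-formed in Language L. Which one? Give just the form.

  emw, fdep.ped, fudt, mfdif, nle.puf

emw — violates constraint 1: syllable 1 coda /mw/ has 2 consonants (> 1) → ill-formed
fdep.ped — violates constraint 3: adjacent identical consonants /pp/ → ill-formed
fudt — violates constraint 1: syllable 1 coda /dt/ has 2 consonants (> 1) → ill-formed
mfdif — violates constraint 2: syllable 1 onset /mfd/ has 3 consonants (> 2) → ill-formed
nle.puf — σ1 onset /nl/ (2C), coda /∅/ ok; σ2 onset /p/, coda /f/ ok → well-formed

nle.puf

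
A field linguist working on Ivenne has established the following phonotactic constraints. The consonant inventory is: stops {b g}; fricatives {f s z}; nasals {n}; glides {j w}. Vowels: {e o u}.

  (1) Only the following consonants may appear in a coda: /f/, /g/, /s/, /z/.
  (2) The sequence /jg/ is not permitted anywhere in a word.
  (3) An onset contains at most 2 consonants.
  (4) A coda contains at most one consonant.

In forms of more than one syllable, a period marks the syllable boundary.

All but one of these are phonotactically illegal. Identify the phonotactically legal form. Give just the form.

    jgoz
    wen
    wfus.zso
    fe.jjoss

wfus.zso

jgoz — violates constraint 2: contains banned sequence /jg/ → phonotactically illegal
wen — violates constraint 1: syllable 1 coda contains /n/, which is not a licensed coda consonant → phonotactically illegal
wfus.zso — σ1 onset /wf/ (2C), coda /s/ ok; σ2 onset /zs/ (2C), coda /∅/ ok → phonotactically legal
fe.jjoss — violates constraint 4: syllable 2 coda /ss/ has 2 consonants (> 1) → phonotactically illegal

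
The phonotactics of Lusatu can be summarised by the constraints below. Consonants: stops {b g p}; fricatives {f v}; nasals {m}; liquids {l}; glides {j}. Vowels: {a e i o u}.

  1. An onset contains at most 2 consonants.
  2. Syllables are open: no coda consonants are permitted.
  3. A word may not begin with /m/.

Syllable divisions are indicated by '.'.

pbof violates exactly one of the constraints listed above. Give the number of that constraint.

2

pbof: syllable 1 coda /f/ has 1 consonant (> 0).
This is a violation of constraint 2: "Syllables are open: no coda consonants are permitted."
The remaining constraints (1, 3) are satisfied.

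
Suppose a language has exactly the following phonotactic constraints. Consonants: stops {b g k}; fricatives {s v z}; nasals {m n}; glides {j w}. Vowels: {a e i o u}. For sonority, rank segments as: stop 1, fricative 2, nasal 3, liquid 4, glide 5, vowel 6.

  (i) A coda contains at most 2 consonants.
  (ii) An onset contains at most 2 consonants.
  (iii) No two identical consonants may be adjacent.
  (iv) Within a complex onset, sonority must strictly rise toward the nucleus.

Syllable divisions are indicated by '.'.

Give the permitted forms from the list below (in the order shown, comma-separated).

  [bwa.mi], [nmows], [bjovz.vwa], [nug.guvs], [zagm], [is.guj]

[bwa.mi], [bjovz.vwa], [zagm], [is.guj]

[bwa.mi] — σ1 onset /bw/ (1→5 rises), coda /∅/ ok; σ2 onset /m/, coda /∅/ ok → permitted
[nmows] — violates constraint (iv): syllable 1 onset /nm/: /n/ (nasal, 3) → /m/ (nasal, 3) does not rise → not permitted
[bjovz.vwa] — σ1 onset /bj/ (1→5 rises), coda /vz/ (2C) ok; σ2 onset /vw/ (2→5 rises), coda /∅/ ok → permitted
[nug.guvs] — violates constraint (iii): adjacent identical consonants /gg/ → not permitted
[zagm] — σ1 onset /z/, coda /gm/ (2C) ok → permitted
[is.guj] — σ1 onset /∅/, coda /s/ ok; σ2 onset /g/, coda /j/ ok → permitted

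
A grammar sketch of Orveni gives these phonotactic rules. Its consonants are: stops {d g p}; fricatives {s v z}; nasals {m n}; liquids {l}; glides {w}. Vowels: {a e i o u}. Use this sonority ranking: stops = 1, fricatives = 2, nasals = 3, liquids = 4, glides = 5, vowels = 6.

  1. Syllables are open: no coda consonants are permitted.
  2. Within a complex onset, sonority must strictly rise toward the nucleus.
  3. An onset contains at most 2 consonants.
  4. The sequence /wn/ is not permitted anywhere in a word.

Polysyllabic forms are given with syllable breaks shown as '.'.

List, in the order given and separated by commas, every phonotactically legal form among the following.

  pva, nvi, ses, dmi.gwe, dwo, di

pva — σ1 onset /pv/ (1→2 rises), coda /∅/ ok → phonotactically legal
nvi — violates constraint 2: syllable 1 onset /nv/: /n/ (nasal, 3) → /v/ (fricative, 2) does not rise → phonotactically illegal
ses — violates constraint 1: syllable 1 coda /s/ has 1 consonant (> 0) → phonotactically illegal
dmi.gwe — σ1 onset /dm/ (1→3 rises), coda /∅/ ok; σ2 onset /gw/ (1→5 rises), coda /∅/ ok → phonotactically legal
dwo — σ1 onset /dw/ (1→5 rises), coda /∅/ ok → phonotactically legal
di — σ1 onset /d/, coda /∅/ ok → phonotactically legal

pva, dmi.gwe, dwo, di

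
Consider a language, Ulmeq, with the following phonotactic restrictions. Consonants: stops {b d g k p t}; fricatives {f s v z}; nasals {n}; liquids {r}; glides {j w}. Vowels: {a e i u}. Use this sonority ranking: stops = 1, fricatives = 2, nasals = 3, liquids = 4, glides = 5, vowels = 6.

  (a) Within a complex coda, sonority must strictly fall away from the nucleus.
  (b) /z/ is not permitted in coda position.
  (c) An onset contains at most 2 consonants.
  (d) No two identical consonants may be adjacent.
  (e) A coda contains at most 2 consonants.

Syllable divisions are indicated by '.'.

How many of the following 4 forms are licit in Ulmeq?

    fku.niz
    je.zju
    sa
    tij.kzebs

fku.niz — violates constraint (b): syllable 2 coda contains /z/ → illicit
je.zju — σ1 onset /j/, coda /∅/ ok; σ2 onset /zj/ (2C), coda /∅/ ok → licit
sa — σ1 onset /s/, coda /∅/ ok → licit
tij.kzebs — violates constraint (a): syllable 2 coda /bs/: /b/ (stop, 1) → /s/ (fricative, 2) does not fall → illicit
Licit: je.zju, sa → 2.

2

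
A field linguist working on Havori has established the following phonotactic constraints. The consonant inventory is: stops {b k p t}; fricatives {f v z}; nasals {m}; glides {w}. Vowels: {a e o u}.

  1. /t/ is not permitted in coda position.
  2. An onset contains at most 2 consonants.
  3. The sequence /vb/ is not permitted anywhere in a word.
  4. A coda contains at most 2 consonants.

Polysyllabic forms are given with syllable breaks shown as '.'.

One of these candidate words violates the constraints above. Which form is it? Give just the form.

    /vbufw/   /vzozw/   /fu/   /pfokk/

/vbufw/

/vbufw/ — violates constraint 3: contains banned sequence /vb/ → not permitted
/vzozw/ — σ1 onset /vz/ (2C), coda /zw/ (2C) ok → permitted
/fu/ — σ1 onset /f/, coda /∅/ ok → permitted
/pfokk/ — σ1 onset /pf/ (2C), coda /kk/ (2C) ok → permitted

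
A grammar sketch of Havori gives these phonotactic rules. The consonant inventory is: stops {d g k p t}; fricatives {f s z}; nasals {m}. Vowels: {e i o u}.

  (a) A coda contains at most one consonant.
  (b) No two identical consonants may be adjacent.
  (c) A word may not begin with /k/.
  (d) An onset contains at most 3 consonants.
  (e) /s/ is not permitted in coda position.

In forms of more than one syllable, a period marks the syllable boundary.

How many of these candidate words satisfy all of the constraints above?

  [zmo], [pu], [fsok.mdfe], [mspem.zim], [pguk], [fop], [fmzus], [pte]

7

[zmo] — σ1 onset /zm/ (2C), coda /∅/ ok → well-formed
[pu] — σ1 onset /p/, coda /∅/ ok → well-formed
[fsok.mdfe] — σ1 onset /fs/ (2C), coda /k/ ok; σ2 onset /mdf/ (3C), coda /∅/ ok → well-formed
[mspem.zim] — σ1 onset /msp/ (3C), coda /m/ ok; σ2 onset /z/, coda /m/ ok → well-formed
[pguk] — σ1 onset /pg/ (2C), coda /k/ ok → well-formed
[fop] — σ1 onset /f/, coda /p/ ok → well-formed
[fmzus] — violates constraint (e): syllable 1 coda contains /s/ → ill-formed
[pte] — σ1 onset /pt/ (2C), coda /∅/ ok → well-formed
Well-formed: [zmo], [pu], [fsok.mdfe], [mspem.zim], [pguk], [fop], [pte] → 7.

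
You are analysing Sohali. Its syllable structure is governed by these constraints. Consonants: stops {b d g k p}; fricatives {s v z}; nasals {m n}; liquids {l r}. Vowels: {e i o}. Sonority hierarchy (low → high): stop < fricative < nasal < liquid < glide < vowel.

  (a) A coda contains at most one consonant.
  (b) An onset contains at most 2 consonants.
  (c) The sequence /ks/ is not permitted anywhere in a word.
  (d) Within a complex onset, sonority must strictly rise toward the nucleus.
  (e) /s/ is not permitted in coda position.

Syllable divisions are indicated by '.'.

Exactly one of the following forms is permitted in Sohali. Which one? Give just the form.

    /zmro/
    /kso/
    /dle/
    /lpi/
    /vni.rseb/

/dle/

/zmro/ — violates constraint (b): syllable 1 onset /zmr/ has 3 consonants (> 2) → not permitted
/kso/ — violates constraint (c): contains banned sequence /ks/ → not permitted
/dle/ — σ1 onset /dl/ (1→4 rises), coda /∅/ ok → permitted
/lpi/ — violates constraint (d): syllable 1 onset /lp/: /l/ (liquid, 4) → /p/ (stop, 1) does not rise → not permitted
/vni.rseb/ — violates constraint (d): syllable 2 onset /rs/: /r/ (liquid, 4) → /s/ (fricative, 2) does not rise → not permitted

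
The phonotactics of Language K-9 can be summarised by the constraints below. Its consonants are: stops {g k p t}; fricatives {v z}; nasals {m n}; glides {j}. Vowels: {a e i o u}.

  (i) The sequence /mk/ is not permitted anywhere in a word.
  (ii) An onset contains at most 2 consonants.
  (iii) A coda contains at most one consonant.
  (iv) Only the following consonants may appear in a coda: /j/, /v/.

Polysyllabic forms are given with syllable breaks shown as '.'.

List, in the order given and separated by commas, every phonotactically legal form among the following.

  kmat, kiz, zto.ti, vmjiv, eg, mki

kmat — violates constraint (iv): syllable 1 coda contains /t/, which is not a licensed coda consonant → phonotactically illegal
kiz — violates constraint (iv): syllable 1 coda contains /z/, which is not a licensed coda consonant → phonotactically illegal
zto.ti — σ1 onset /zt/ (2C), coda /∅/ ok; σ2 onset /t/, coda /∅/ ok → phonotactically legal
vmjiv — violates constraint (ii): syllable 1 onset /vmj/ has 3 consonants (> 2) → phonotactically illegal
eg — violates constraint (iv): syllable 1 coda contains /g/, which is not a licensed coda consonant → phonotactically illegal
mki — violates constraint (i): contains banned sequence /mk/ → phonotactically illegal

zto.ti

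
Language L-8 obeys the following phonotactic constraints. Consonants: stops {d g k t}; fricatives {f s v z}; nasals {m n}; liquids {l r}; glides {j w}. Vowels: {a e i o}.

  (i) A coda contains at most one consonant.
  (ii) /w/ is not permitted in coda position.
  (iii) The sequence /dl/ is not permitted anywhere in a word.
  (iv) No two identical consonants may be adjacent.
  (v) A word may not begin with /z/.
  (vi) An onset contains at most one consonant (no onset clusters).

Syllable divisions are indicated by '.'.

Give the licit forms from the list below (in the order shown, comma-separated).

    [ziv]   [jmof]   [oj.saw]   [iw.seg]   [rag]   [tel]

[rag], [tel]

[ziv] — violates constraint (v): word begins with /z/ → illicit
[jmof] — violates constraint (vi): syllable 1 onset /jm/ has 2 consonants (> 1) → illicit
[oj.saw] — violates constraint (ii): syllable 2 coda contains /w/ → illicit
[iw.seg] — violates constraint (ii): syllable 1 coda contains /w/ → illicit
[rag] — σ1 onset /r/, coda /g/ ok → licit
[tel] — σ1 onset /t/, coda /l/ ok → licit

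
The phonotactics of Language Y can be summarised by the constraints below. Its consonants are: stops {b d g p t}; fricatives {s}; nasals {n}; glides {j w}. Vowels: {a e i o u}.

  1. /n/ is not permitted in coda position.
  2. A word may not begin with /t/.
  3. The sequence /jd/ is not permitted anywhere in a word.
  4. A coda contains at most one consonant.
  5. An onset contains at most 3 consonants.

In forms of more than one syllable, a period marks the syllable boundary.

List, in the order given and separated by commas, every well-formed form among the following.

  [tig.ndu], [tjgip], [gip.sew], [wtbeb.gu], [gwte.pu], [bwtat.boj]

[gip.sew], [wtbeb.gu], [gwte.pu], [bwtat.boj]

[tig.ndu] — violates constraint 2: word begins with /t/ → ill-formed
[tjgip] — violates constraint 2: word begins with /t/ → ill-formed
[gip.sew] — σ1 onset /g/, coda /p/ ok; σ2 onset /s/, coda /w/ ok → well-formed
[wtbeb.gu] — σ1 onset /wtb/ (3C), coda /b/ ok; σ2 onset /g/, coda /∅/ ok → well-formed
[gwte.pu] — σ1 onset /gwt/ (3C), coda /∅/ ok; σ2 onset /p/, coda /∅/ ok → well-formed
[bwtat.boj] — σ1 onset /bwt/ (3C), coda /t/ ok; σ2 onset /b/, coda /j/ ok → well-formed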